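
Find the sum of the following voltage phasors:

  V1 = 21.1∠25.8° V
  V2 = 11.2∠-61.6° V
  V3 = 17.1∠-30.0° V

Step 1 — Convert each phasor to rectangular form:
  V1 = 21.1·(cos(25.8°) + j·sin(25.8°)) = 19 + j9.183 V
  V2 = 11.2·(cos(-61.6°) + j·sin(-61.6°)) = 5.327 - j9.852 V
  V3 = 17.1·(cos(-30.0°) + j·sin(-30.0°)) = 14.81 - j8.55 V
Step 2 — Sum components: V_total = 39.13 - j9.219 V.
Step 3 — Convert to polar: |V_total| = 40.2 V, ∠V_total = -13.3°.

V_total = 40.2∠-13.3° V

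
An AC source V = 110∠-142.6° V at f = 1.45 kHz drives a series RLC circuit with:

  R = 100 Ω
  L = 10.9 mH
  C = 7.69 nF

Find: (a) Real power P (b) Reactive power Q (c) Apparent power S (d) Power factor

Step 1 — Angular frequency: ω = 2π·f = 2π·1450 = 9111 rad/s.
Step 2 — Component impedances:
  R: Z = R = 100 Ω
  L: Z = jωL = j·9111·0.0109 = 0 + j99.31 Ω
  C: Z = 1/(jωC) = -j/(ω·C) = 0 - j1.427e+04 Ω
Step 3 — Series combination: Z_total = R + L + C = 100 - j1.417e+04 Ω = 1.417e+04∠-89.6° Ω.
Step 4 — Source phasor: V = 110∠-142.6° V = -87.39 - j66.81 V.
Step 5 — Current: I = V / Z = 0.00467 - j0.006198 A = 0.00776∠-53.0° A.
Step 6 — Complex power: S = V·I* = 0.006022 - j0.8536 VA.
Step 7 — Real power: P = Re(S) = 0.006022 W.
Step 8 — Reactive power: Q = Im(S) = -0.8536 VAR.
Step 9 — Apparent power: |S| = 0.8537 VA.
Step 10 — Power factor: PF = P/|S| = 0.007055 (leading).

(a) P = 0.006022 W  (b) Q = -0.8536 VAR  (c) S = 0.8537 VA  (d) PF = 0.007055 (leading)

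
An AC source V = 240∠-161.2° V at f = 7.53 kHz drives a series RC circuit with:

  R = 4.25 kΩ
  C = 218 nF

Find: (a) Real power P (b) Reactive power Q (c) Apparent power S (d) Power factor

Step 1 — Angular frequency: ω = 2π·f = 2π·7530 = 4.731e+04 rad/s.
Step 2 — Component impedances:
  R: Z = R = 4250 Ω
  C: Z = 1/(jωC) = -j/(ω·C) = 0 - j96.95 Ω
Step 3 — Series combination: Z_total = R + C = 4250 - j96.95 Ω = 4251∠-1.3° Ω.
Step 4 — Source phasor: V = 240∠-161.2° V = -227.2 - j77.34 V.
Step 5 — Current: I = V / Z = -0.05302 - j0.01941 A = 0.05646∠-159.9° A.
Step 6 — Complex power: S = V·I* = 13.55 - j0.309 VA.
Step 7 — Real power: P = Re(S) = 13.55 W.
Step 8 — Reactive power: Q = Im(S) = -0.309 VAR.
Step 9 — Apparent power: |S| = 13.55 VA.
Step 10 — Power factor: PF = P/|S| = 0.9997 (leading).

(a) P = 13.55 W  (b) Q = -0.309 VAR  (c) S = 13.55 VA  (d) PF = 0.9997 (leading)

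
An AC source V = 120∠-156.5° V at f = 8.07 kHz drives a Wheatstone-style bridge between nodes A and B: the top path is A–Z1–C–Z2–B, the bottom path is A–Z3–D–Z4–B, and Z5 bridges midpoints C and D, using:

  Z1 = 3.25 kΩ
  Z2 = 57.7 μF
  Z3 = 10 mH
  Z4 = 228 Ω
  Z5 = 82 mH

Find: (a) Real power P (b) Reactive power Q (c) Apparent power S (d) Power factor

Step 1 — Angular frequency: ω = 2π·f = 2π·8070 = 5.071e+04 rad/s.
Step 2 — Component impedances:
  Z1: Z = R = 3250 Ω
  Z2: Z = 1/(jωC) = -j/(ω·C) = 0 - j0.3418 Ω
  Z3: Z = jωL = j·5.071e+04·0.01 = 0 + j507.1 Ω
  Z4: Z = R = 228 Ω
  Z5: Z = jωL = j·5.071e+04·0.082 = 0 + j4158 Ω
Step 3 — Bridge requires nodal analysis (the Z5 bridge couples midpoints C and D, so the two paths cannot be reduced to a simple series/parallel combination). Setting node B to ground and injecting 1 A at node A, the 3-node admittance system at A, C, D solves to V_A = Z_AB = 278.8 + j443.9 Ω = 524.2∠57.9° Ω.
Step 4 — Source phasor: V = 120∠-156.5° V = -110 - j47.85 V.
Step 5 — Current: I = V / Z = -0.189 + j0.1292 A = 0.2289∠145.6° A.
Step 6 — Complex power: S = V·I* = 14.61 + j23.26 VA.
Step 7 — Real power: P = Re(S) = 14.61 W.
Step 8 — Reactive power: Q = Im(S) = 23.26 VAR.
Step 9 — Apparent power: |S| = 27.47 VA.
Step 10 — Power factor: PF = P/|S| = 0.5318 (lagging).

(a) P = 14.61 W  (b) Q = 23.26 VAR  (c) S = 27.47 VA  (d) PF = 0.5318 (lagging)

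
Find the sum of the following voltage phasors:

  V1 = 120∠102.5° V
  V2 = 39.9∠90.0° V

Step 1 — Convert each phasor to rectangular form:
  V1 = 120·(cos(102.5°) + j·sin(102.5°)) = -25.97 + j117.2 V
  V2 = 39.9·(cos(90.0°) + j·sin(90.0°)) = 0 + j39.9 V
Step 2 — Sum components: V_total = -25.97 + j157.1 V.
Step 3 — Convert to polar: |V_total| = 159.2 V, ∠V_total = 99.4°.

V_total = 159.2∠99.4° V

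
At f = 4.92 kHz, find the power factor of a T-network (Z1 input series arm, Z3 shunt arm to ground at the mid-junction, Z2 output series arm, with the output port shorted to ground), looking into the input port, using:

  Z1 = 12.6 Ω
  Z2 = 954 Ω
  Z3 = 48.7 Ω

Step 1 — Angular frequency: ω = 2π·f = 2π·4920 = 3.091e+04 rad/s.
Step 2 — Component impedances:
  Z1: Z = R = 12.6 Ω
  Z2: Z = R = 954 Ω
  Z3: Z = R = 48.7 Ω
Step 3 — With the output port shorted to ground, the output series arm Z2 runs from the junction to ground; the shunt arm Z3 also runs from the junction to ground. They appear in parallel: Z3 || Z2 = 46.33 Ω.
Step 4 — Series with input arm Z1: Z_in = Z1 + (Z3 || Z2) = 58.93 Ω = 58.93∠0.0° Ω.
Step 5 — Power factor: PF = cos(φ) = Re(Z)/|Z| = 58.93/58.93 = 1.
Step 6 — Type: Im(Z) = 0 ⇒ unity (phase φ = 0.0°).

PF = 1 (unity, φ = 0.0°)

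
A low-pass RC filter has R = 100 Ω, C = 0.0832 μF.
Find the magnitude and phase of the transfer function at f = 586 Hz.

Step 1 — Angular frequency: ω = 2π·586 = 3682 rad/s.
Step 2 — Transfer function: H(jω) = 1/(1 + jωRC).
Step 3 — Denominator: 1 + jωRC = 1 + j·3682·100·8.32e-08 = 1 + j0.03063.
Step 4 — H = 0.9991 - j0.03061.
Step 5 — Magnitude: |H| = 0.9995 (-0.0 dB); phase: φ = -1.8°.

|H| = 0.9995 (-0.0 dB), φ = -1.8°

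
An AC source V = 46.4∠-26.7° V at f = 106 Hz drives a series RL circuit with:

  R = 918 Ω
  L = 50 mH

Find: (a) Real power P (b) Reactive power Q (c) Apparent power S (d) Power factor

Step 1 — Angular frequency: ω = 2π·f = 2π·106 = 666 rad/s.
Step 2 — Component impedances:
  R: Z = R = 918 Ω
  L: Z = jωL = j·666·0.05 = 0 + j33.3 Ω
Step 3 — Series combination: Z_total = R + L = 918 + j33.3 Ω = 918.6∠2.1° Ω.
Step 4 — Source phasor: V = 46.4∠-26.7° V = 41.45 - j20.85 V.
Step 5 — Current: I = V / Z = 0.04427 - j0.02432 A = 0.05051∠-28.8° A.
Step 6 — Complex power: S = V·I* = 2.342 + j0.08496 VA.
Step 7 — Real power: P = Re(S) = 2.342 W.
Step 8 — Reactive power: Q = Im(S) = 0.08496 VAR.
Step 9 — Apparent power: |S| = 2.344 VA.
Step 10 — Power factor: PF = P/|S| = 0.9993 (lagging).

(a) P = 2.342 W  (b) Q = 0.08496 VAR  (c) S = 2.344 VA  (d) PF = 0.9993 (lagging)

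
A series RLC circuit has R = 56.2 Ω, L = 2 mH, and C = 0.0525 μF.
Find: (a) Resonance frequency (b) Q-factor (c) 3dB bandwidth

Step 1 — Resonance: ω₀ = 1/√(LC) = 1/√(0.002·5.25e-08) = 9.759e+04 rad/s.
Step 2 — f₀ = ω₀/(2π) = 1.553e+04 Hz.
Step 3 — Series Q: Q = ω₀L/R = 9.759e+04·0.002/56.2 = 3.473.
Step 4 — Bandwidth: Δω = ω₀/Q = 2.81e+04 rad/s; BW = Δω/(2π) = 4472 Hz.

(a) f₀ = 1.553e+04 Hz  (b) Q = 3.473  (c) BW = 4472 Hz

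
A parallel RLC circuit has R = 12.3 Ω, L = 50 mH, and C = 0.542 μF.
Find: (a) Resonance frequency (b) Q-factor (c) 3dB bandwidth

Step 1 — Resonance: ω₀ = 1/√(LC) = 1/√(0.05·5.42e-07) = 6075 rad/s.
Step 2 — f₀ = ω₀/(2π) = 966.8 Hz.
Step 3 — Parallel Q: Q = R/(ω₀L) = 12.3/(6075·0.05) = 0.0405.
Step 4 — Bandwidth: Δω = ω₀/Q = 1.5e+05 rad/s; BW = Δω/(2π) = 2.387e+04 Hz.

(a) f₀ = 966.8 Hz  (b) Q = 0.0405  (c) BW = 2.387e+04 Hz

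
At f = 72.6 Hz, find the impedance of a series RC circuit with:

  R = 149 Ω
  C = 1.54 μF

Step 1 — Angular frequency: ω = 2π·f = 2π·72.6 = 456.2 rad/s.
Step 2 — Component impedances:
  R: Z = R = 149 Ω
  C: Z = 1/(jωC) = -j/(ω·C) = 0 - j1424 Ω
Step 3 — Series combination: Z_total = R + C = 149 - j1424 Ω = 1431∠-84.0° Ω.

Z = 149 - j1424 Ω = 1431∠-84.0° Ω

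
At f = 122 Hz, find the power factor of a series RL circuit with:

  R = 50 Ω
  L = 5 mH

Step 1 — Angular frequency: ω = 2π·f = 2π·122 = 766.5 rad/s.
Step 2 — Component impedances:
  R: Z = R = 50 Ω
  L: Z = jωL = j·766.5·0.005 = 0 + j3.833 Ω
Step 3 — Series combination: Z_total = R + L = 50 + j3.833 Ω = 50.15∠4.4° Ω.
Step 4 — Power factor: PF = cos(φ) = Re(Z)/|Z| = 50/50.147 = 0.9971.
Step 5 — Type: Im(Z) = 3.833 ⇒ lagging (phase φ = 4.4°).

PF = 0.9971 (lagging, φ = 4.4°)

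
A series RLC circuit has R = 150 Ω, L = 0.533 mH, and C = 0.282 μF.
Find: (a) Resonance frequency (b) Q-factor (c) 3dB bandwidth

Step 1 — Resonance condition Im(Z)=0 gives ω₀ = 1/√(LC).
Step 2 — ω₀ = 1/√(0.000533·2.82e-07) = 8.157e+04 rad/s.
Step 3 — f₀ = ω₀/(2π) = 1.298e+04 Hz.
Step 4 — Series Q: Q = ω₀L/R = 8.157e+04·0.000533/150 = 0.2898.
Step 5 — 3dB bandwidth: Δω = ω₀/Q = 2.814e+05 rad/s; BW = Δω/(2π) = 4.479e+04 Hz.

(a) f₀ = 1.298e+04 Hz  (b) Q = 0.2898  (c) BW = 4.479e+04 Hz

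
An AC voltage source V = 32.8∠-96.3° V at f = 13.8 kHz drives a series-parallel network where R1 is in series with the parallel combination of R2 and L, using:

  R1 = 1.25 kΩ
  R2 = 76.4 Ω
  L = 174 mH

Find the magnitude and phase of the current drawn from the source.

Step 1 — Angular frequency: ω = 2π·f = 2π·1.38e+04 = 8.671e+04 rad/s.
Step 2 — Component impedances:
  R1: Z = R = 1250 Ω
  R2: Z = R = 76.4 Ω
  L: Z = jωL = j·8.671e+04·0.174 = 0 + j1.509e+04 Ω
Step 3 — Parallel branch: R2 || L = 1/(1/R2 + 1/L) = 76.4 + j0.3869 Ω.
Step 4 — Series with R1: Z_total = R1 + (R2 || L) = 1326 + j0.3869 Ω = 1326∠0.0° Ω.
Step 5 — Source phasor: V = 32.8∠-96.3° V = -3.599 - j32.6 V.
Step 6 — Ohm's law: I = V / Z_total = (-3.599 - j32.6) / (1326 + j0.3869) = -0.002721 - j0.02458 A.
Step 7 — Convert to polar: |I| = 0.02473 A, ∠I = -96.3°.

I = 0.02473∠-96.3° A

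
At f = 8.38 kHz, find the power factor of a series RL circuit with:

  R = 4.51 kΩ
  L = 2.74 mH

Step 1 — Angular frequency: ω = 2π·f = 2π·8380 = 5.265e+04 rad/s.
Step 2 — Component impedances:
  R: Z = R = 4510 Ω
  L: Z = jωL = j·5.265e+04·0.00274 = 0 + j144.3 Ω
Step 3 — Series combination: Z_total = R + L = 4510 + j144.3 Ω = 4512∠1.8° Ω.
Step 4 — Power factor: PF = cos(φ) = Re(Z)/|Z| = 4510/4512.3 = 0.9995.
Step 5 — Type: Im(Z) = 144.3 ⇒ lagging (phase φ = 1.8°).

PF = 0.9995 (lagging, φ = 1.8°)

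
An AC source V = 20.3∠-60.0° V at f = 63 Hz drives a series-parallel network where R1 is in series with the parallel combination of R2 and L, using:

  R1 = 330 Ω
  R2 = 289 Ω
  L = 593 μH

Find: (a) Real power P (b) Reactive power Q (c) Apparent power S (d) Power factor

Step 1 — Angular frequency: ω = 2π·f = 2π·63 = 395.8 rad/s.
Step 2 — Component impedances:
  R1: Z = R = 330 Ω
  R2: Z = R = 289 Ω
  L: Z = jωL = j·395.8·0.000593 = 0 + j0.2347 Ω
Step 3 — Parallel branch: R2 || L = 1/(1/R2 + 1/L) = 0.0001907 + j0.2347 Ω.
Step 4 — Series with R1: Z_total = R1 + (R2 || L) = 330 + j0.2347 Ω = 330∠0.0° Ω.
Step 5 — Source phasor: V = 20.3∠-60.0° V = 10.15 - j17.58 V.
Step 6 — Current: I = V / Z = 0.03072 - j0.0533 A = 0.06152∠-60.0° A.
Step 7 — Complex power: S = V·I* = 1.249 + j0.0008883 VA.
Step 8 — Real power: P = Re(S) = 1.249 W.
Step 9 — Reactive power: Q = Im(S) = 0.0008883 VAR.
Step 10 — Apparent power: |S| = 1.249 VA.
Step 11 — Power factor: PF = P/|S| = 1 (lagging).

(a) P = 1.249 W  (b) Q = 0.0008883 VAR  (c) S = 1.249 VA  (d) PF = 1 (lagging)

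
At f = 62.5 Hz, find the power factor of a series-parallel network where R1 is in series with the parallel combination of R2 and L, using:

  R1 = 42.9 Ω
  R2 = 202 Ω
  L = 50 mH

Step 1 — Angular frequency: ω = 2π·f = 2π·62.5 = 392.7 rad/s.
Step 2 — Component impedances:
  R1: Z = R = 42.9 Ω
  R2: Z = R = 202 Ω
  L: Z = jωL = j·392.7·0.05 = 0 + j19.63 Ω
Step 3 — Parallel branch: R2 || L = 1/(1/R2 + 1/L) = 1.891 + j19.45 Ω.
Step 4 — Series with R1: Z_total = R1 + (R2 || L) = 44.79 + j19.45 Ω = 48.83∠23.5° Ω.
Step 5 — Power factor: PF = cos(φ) = Re(Z)/|Z| = 44.791/48.832 = 0.9172.
Step 6 — Type: Im(Z) = 19.45 ⇒ lagging (phase φ = 23.5°).

PF = 0.9172 (lagging, φ = 23.5°)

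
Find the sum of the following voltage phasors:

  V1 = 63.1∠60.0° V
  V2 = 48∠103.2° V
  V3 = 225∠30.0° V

Step 1 — Convert each phasor to rectangular form:
  V1 = 63.1·(cos(60.0°) + j·sin(60.0°)) = 31.55 + j54.65 V
  V2 = 48·(cos(103.2°) + j·sin(103.2°)) = -10.96 + j46.73 V
  V3 = 225·(cos(30.0°) + j·sin(30.0°)) = 194.9 + j112.5 V
Step 2 — Sum components: V_total = 215.4 + j213.9 V.
Step 3 — Convert to polar: |V_total| = 303.6 V, ∠V_total = 44.8°.

V_total = 303.6∠44.8° V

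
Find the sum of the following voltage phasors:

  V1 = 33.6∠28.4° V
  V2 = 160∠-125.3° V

Step 1 — Convert each phasor to rectangular form:
  V1 = 33.6·(cos(28.4°) + j·sin(28.4°)) = 29.56 + j15.98 V
  V2 = 160·(cos(-125.3°) + j·sin(-125.3°)) = -92.46 - j130.6 V
Step 2 — Sum components: V_total = -62.9 - j114.6 V.
Step 3 — Convert to polar: |V_total| = 130.7 V, ∠V_total = -118.8°.

V_total = 130.7∠-118.8° V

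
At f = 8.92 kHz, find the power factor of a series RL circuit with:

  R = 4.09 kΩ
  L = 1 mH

Step 1 — Angular frequency: ω = 2π·f = 2π·8920 = 5.605e+04 rad/s.
Step 2 — Component impedances:
  R: Z = R = 4090 Ω
  L: Z = jωL = j·5.605e+04·0.001 = 0 + j56.05 Ω
Step 3 — Series combination: Z_total = R + L = 4090 + j56.05 Ω = 4090∠0.8° Ω.
Step 4 — Power factor: PF = cos(φ) = Re(Z)/|Z| = 4090/4090.4 = 0.9999.
Step 5 — Type: Im(Z) = 56.05 ⇒ lagging (phase φ = 0.8°).

PF = 0.9999 (lagging, φ = 0.8°)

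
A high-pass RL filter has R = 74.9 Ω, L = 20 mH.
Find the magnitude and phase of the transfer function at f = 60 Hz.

Step 1 — Angular frequency: ω = 2π·60 = 377 rad/s.
Step 2 — Transfer function: H(jω) = jωL/(R + jωL).
Step 3 — Numerator jωL = j·7.54; denominator R + jωL = 74.9 + j7.54.
Step 4 — H = 0.01003 + j0.09966.
Step 5 — Magnitude: |H| = 0.1002 (-20.0 dB); phase: φ = 84.3°.

|H| = 0.1002 (-20.0 dB), φ = 84.3°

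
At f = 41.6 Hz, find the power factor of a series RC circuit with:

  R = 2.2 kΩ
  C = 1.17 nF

Step 1 — Angular frequency: ω = 2π·f = 2π·41.6 = 261.4 rad/s.
Step 2 — Component impedances:
  R: Z = R = 2200 Ω
  C: Z = 1/(jωC) = -j/(ω·C) = 0 - j3.27e+06 Ω
Step 3 — Series combination: Z_total = R + C = 2200 - j3.27e+06 Ω = 3.27e+06∠-90.0° Ω.
Step 4 — Power factor: PF = cos(φ) = Re(Z)/|Z| = 2200/3.27e+06 = 0.0006728.
Step 5 — Type: Im(Z) = -3.27e+06 ⇒ leading (phase φ = -90.0°).

PF = 0.0006728 (leading, φ = -90.0°)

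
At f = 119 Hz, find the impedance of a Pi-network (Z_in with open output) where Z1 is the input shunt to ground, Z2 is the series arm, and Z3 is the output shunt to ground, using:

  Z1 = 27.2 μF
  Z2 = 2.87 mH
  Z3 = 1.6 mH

Step 1 — Angular frequency: ω = 2π·f = 2π·119 = 747.7 rad/s.
Step 2 — Component impedances:
  Z1: Z = 1/(jωC) = -j/(ω·C) = 0 - j49.17 Ω
  Z2: Z = jωL = j·747.7·0.00287 = 0 + j2.146 Ω
  Z3: Z = jωL = j·747.7·0.0016 = 0 + j1.196 Ω
Step 3 — With open output, the series arm Z2 and the output shunt Z3 appear in series to ground: Z2 + Z3 = 0 + j3.342 Ω.
Step 4 — Parallel with input shunt Z1: Z_in = Z1 || (Z2 + Z3) = 0 + j3.586 Ω = 3.586∠90.0° Ω.

Z = 0 + j3.586 Ω = 3.586∠90.0° Ω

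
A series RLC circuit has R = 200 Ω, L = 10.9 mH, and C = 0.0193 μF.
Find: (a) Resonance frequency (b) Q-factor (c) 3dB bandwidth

Step 1 — Resonance: ω₀ = 1/√(LC) = 1/√(0.0109·1.93e-08) = 6.895e+04 rad/s.
Step 2 — f₀ = ω₀/(2π) = 1.097e+04 Hz.
Step 3 — Series Q: Q = ω₀L/R = 6.895e+04·0.0109/200 = 3.758.
Step 4 — Bandwidth: Δω = ω₀/Q = 1.835e+04 rad/s; BW = Δω/(2π) = 2920 Hz.

(a) f₀ = 1.097e+04 Hz  (b) Q = 3.758  (c) BW = 2920 Hz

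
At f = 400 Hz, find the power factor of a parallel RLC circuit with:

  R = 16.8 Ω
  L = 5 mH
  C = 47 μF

Step 1 — Angular frequency: ω = 2π·f = 2π·400 = 2513 rad/s.
Step 2 — Component impedances:
  R: Z = R = 16.8 Ω
  L: Z = jωL = j·2513·0.005 = 0 + j12.57 Ω
  C: Z = 1/(jωC) = -j/(ω·C) = 0 - j8.466 Ω
Step 3 — Parallel combination: 1/Z_total = 1/R + 1/L + 1/C; Z_total = 11.84 - j7.665 Ω = 14.1∠-32.9° Ω.
Step 4 — Power factor: PF = cos(φ) = Re(Z)/|Z| = 11.836/14.101 = 0.8394.
Step 5 — Type: Im(Z) = -7.665 ⇒ leading (phase φ = -32.9°).

PF = 0.8394 (leading, φ = -32.9°)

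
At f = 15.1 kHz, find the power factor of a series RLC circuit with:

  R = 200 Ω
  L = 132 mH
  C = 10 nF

Step 1 — Angular frequency: ω = 2π·f = 2π·1.51e+04 = 9.488e+04 rad/s.
Step 2 — Component impedances:
  R: Z = R = 200 Ω
  L: Z = jωL = j·9.488e+04·0.132 = 0 + j1.252e+04 Ω
  C: Z = 1/(jωC) = -j/(ω·C) = 0 - j1054 Ω
Step 3 — Series combination: Z_total = R + L + C = 200 + j1.147e+04 Ω = 1.147e+04∠89.0° Ω.
Step 4 — Power factor: PF = cos(φ) = Re(Z)/|Z| = 200/11471.4 = 0.01743.
Step 5 — Type: Im(Z) = 1.147e+04 ⇒ lagging (phase φ = 89.0°).

PF = 0.01743 (lagging, φ = 89.0°)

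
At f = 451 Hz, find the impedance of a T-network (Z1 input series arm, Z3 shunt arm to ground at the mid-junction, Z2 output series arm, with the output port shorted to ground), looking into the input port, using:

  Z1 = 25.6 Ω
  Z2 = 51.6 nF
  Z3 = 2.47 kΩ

Step 1 — Angular frequency: ω = 2π·f = 2π·451 = 2834 rad/s.
Step 2 — Component impedances:
  Z1: Z = R = 25.6 Ω
  Z2: Z = 1/(jωC) = -j/(ω·C) = 0 - j6839 Ω
  Z3: Z = R = 2470 Ω
Step 3 — With the output port shorted to ground, the output series arm Z2 runs from the junction to ground; the shunt arm Z3 also runs from the junction to ground. They appear in parallel: Z3 || Z2 = 2185 - j789.1 Ω.
Step 4 — Series with input arm Z1: Z_in = Z1 + (Z3 || Z2) = 2211 - j789.1 Ω = 2347∠-19.6° Ω.

Z = 2211 - j789.1 Ω = 2347∠-19.6° Ω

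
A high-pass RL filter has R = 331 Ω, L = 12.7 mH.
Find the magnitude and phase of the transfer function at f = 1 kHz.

Step 1 — Angular frequency: ω = 2π·1000 = 6283 rad/s.
Step 2 — Transfer function: H(jω) = jωL/(R + jωL).
Step 3 — Numerator jωL = j·79.8; denominator R + jωL = 331 + j79.8.
Step 4 — H = 0.05493 + j0.2278.
Step 5 — Magnitude: |H| = 0.2344 (-12.6 dB); phase: φ = 76.4°.

|H| = 0.2344 (-12.6 dB), φ = 76.4°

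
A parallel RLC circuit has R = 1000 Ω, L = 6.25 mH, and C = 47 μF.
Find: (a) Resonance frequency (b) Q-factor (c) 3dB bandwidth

Step 1 — Resonance: ω₀ = 1/√(LC) = 1/√(0.00625·4.7e-05) = 1845 rad/s.
Step 2 — f₀ = ω₀/(2π) = 293.7 Hz.
Step 3 — Parallel Q: Q = R/(ω₀L) = 1000/(1845·0.00625) = 86.72.
Step 4 — Bandwidth: Δω = ω₀/Q = 21.28 rad/s; BW = Δω/(2π) = 3.386 Hz.

(a) f₀ = 293.7 Hz  (b) Q = 86.72  (c) BW = 3.386 Hz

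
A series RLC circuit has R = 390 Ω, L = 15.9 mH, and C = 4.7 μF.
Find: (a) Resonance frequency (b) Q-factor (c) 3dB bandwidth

Step 1 — Resonance condition Im(Z)=0 gives ω₀ = 1/√(LC).
Step 2 — ω₀ = 1/√(0.0159·4.7e-06) = 3658 rad/s.
Step 3 — f₀ = ω₀/(2π) = 582.2 Hz.
Step 4 — Series Q: Q = ω₀L/R = 3658·0.0159/390 = 0.1491.
Step 5 — 3dB bandwidth: Δω = ω₀/Q = 2.453e+04 rad/s; BW = Δω/(2π) = 3904 Hz.

(a) f₀ = 582.2 Hz  (b) Q = 0.1491  (c) BW = 3904 Hz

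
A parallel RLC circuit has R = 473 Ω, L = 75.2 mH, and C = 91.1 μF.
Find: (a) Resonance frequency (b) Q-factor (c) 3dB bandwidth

Step 1 — Resonance: ω₀ = 1/√(LC) = 1/√(0.0752·9.11e-05) = 382.1 rad/s.
Step 2 — f₀ = ω₀/(2π) = 60.81 Hz.
Step 3 — Parallel Q: Q = R/(ω₀L) = 473/(382.1·0.0752) = 16.46.
Step 4 — Bandwidth: Δω = ω₀/Q = 23.21 rad/s; BW = Δω/(2π) = 3.694 Hz.

(a) f₀ = 60.81 Hz  (b) Q = 16.46  (c) BW = 3.694 Hz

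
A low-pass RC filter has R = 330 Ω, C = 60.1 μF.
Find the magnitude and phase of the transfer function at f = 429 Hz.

Step 1 — Angular frequency: ω = 2π·429 = 2695 rad/s.
Step 2 — Transfer function: H(jω) = 1/(1 + jωRC).
Step 3 — Denominator: 1 + jωRC = 1 + j·2695·330·6.01e-05 = 1 + j53.46.
Step 4 — H = 0.0003498 - j0.0187.
Step 5 — Magnitude: |H| = 0.0187 (-34.6 dB); phase: φ = -88.9°.

|H| = 0.0187 (-34.6 dB), φ = -88.9°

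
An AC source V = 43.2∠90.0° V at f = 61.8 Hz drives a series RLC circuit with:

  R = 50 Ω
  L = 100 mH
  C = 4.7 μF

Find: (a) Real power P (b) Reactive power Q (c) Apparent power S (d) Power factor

Step 1 — Angular frequency: ω = 2π·f = 2π·61.8 = 388.3 rad/s.
Step 2 — Component impedances:
  R: Z = R = 50 Ω
  L: Z = jωL = j·388.3·0.1 = 0 + j38.83 Ω
  C: Z = 1/(jωC) = -j/(ω·C) = 0 - j547.9 Ω
Step 3 — Series combination: Z_total = R + L + C = 50 - j509.1 Ω = 511.6∠-84.4° Ω.
Step 4 — Source phasor: V = 43.2∠90.0° V = 0 + j43.2 V.
Step 5 — Current: I = V / Z = -0.08404 + j0.008254 A = 0.08445∠174.4° A.
Step 6 — Complex power: S = V·I* = 0.3566 - j3.631 VA.
Step 7 — Real power: P = Re(S) = 0.3566 W.
Step 8 — Reactive power: Q = Im(S) = -3.631 VAR.
Step 9 — Apparent power: |S| = 3.648 VA.
Step 10 — Power factor: PF = P/|S| = 0.09774 (leading).

(a) P = 0.3566 W  (b) Q = -3.631 VAR  (c) S = 3.648 VA  (d) PF = 0.09774 (leading)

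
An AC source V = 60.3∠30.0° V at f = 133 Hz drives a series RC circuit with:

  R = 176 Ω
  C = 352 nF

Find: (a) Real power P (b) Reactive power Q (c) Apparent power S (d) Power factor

Step 1 — Angular frequency: ω = 2π·f = 2π·133 = 835.7 rad/s.
Step 2 — Component impedances:
  R: Z = R = 176 Ω
  C: Z = 1/(jωC) = -j/(ω·C) = 0 - j3400 Ω
Step 3 — Series combination: Z_total = R + C = 176 - j3400 Ω = 3404∠-87.0° Ω.
Step 4 — Source phasor: V = 60.3∠30.0° V = 52.22 + j30.15 V.
Step 5 — Current: I = V / Z = -0.008052 + j0.01578 A = 0.01771∠117.0° A.
Step 6 — Complex power: S = V·I* = 0.05522 - j1.067 VA.
Step 7 — Real power: P = Re(S) = 0.05522 W.
Step 8 — Reactive power: Q = Im(S) = -1.067 VAR.
Step 9 — Apparent power: |S| = 1.068 VA.
Step 10 — Power factor: PF = P/|S| = 0.0517 (leading).

(a) P = 0.05522 W  (b) Q = -1.067 VAR  (c) S = 1.068 VA  (d) PF = 0.0517 (leading)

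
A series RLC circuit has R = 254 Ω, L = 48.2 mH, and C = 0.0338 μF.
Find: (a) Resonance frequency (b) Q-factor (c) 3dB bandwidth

Step 1 — Resonance condition Im(Z)=0 gives ω₀ = 1/√(LC).
Step 2 — ω₀ = 1/√(0.0482·3.38e-08) = 2.478e+04 rad/s.
Step 3 — f₀ = ω₀/(2π) = 3943 Hz.
Step 4 — Series Q: Q = ω₀L/R = 2.478e+04·0.0482/254 = 4.701.
Step 5 — 3dB bandwidth: Δω = ω₀/Q = 5270 rad/s; BW = Δω/(2π) = 838.7 Hz.

(a) f₀ = 3943 Hz  (b) Q = 4.701  (c) BW = 838.7 Hz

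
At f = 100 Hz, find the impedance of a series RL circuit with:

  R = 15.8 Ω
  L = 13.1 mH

Step 1 — Angular frequency: ω = 2π·f = 2π·100 = 628.3 rad/s.
Step 2 — Component impedances:
  R: Z = R = 15.8 Ω
  L: Z = jωL = j·628.3·0.0131 = 0 + j8.231 Ω
Step 3 — Series combination: Z_total = R + L = 15.8 + j8.231 Ω = 17.82∠27.5° Ω.

Z = 15.8 + j8.231 Ω = 17.82∠27.5° Ω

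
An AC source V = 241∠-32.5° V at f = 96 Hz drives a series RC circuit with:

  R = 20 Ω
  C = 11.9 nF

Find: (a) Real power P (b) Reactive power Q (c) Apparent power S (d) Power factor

Step 1 — Angular frequency: ω = 2π·f = 2π·96 = 603.2 rad/s.
Step 2 — Component impedances:
  R: Z = R = 20 Ω
  C: Z = 1/(jωC) = -j/(ω·C) = 0 - j1.393e+05 Ω
Step 3 — Series combination: Z_total = R + C = 20 - j1.393e+05 Ω = 1.393e+05∠-90.0° Ω.
Step 4 — Source phasor: V = 241∠-32.5° V = 203.3 - j129.5 V.
Step 5 — Current: I = V / Z = 0.0009297 + j0.001459 A = 0.00173∠57.5° A.
Step 6 — Complex power: S = V·I* = 5.985e-05 - j0.4169 VA.
Step 7 — Real power: P = Re(S) = 5.985e-05 W.
Step 8 — Reactive power: Q = Im(S) = -0.4169 VAR.
Step 9 — Apparent power: |S| = 0.4169 VA.
Step 10 — Power factor: PF = P/|S| = 0.0001436 (leading).

(a) P = 5.985e-05 W  (b) Q = -0.4169 VAR  (c) S = 0.4169 VA  (d) PF = 0.0001436 (leading)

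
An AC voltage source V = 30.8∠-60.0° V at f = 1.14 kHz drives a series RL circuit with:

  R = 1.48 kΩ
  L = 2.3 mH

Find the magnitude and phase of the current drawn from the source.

Step 1 — Angular frequency: ω = 2π·f = 2π·1140 = 7163 rad/s.
Step 2 — Component impedances:
  R: Z = R = 1480 Ω
  L: Z = jωL = j·7163·0.0023 = 0 + j16.47 Ω
Step 3 — Series combination: Z_total = R + L = 1480 + j16.47 Ω = 1480∠0.6° Ω.
Step 4 — Source phasor: V = 30.8∠-60.0° V = 15.4 - j26.67 V.
Step 5 — Ohm's law: I = V / Z_total = (15.4 - j26.67) / (1480 + j16.47) = 0.0102 - j0.01814 A.
Step 6 — Convert to polar: |I| = 0.02081 A, ∠I = -60.6°.

I = 0.02081∠-60.6° A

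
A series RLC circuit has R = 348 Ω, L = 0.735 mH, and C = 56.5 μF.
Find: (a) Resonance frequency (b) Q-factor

Step 1 — Resonance condition Im(Z)=0 gives ω₀ = 1/√(LC).
Step 2 — ω₀ = 1/√(0.000735·5.65e-05) = 4907 rad/s.
Step 3 — f₀ = ω₀/(2π) = 781 Hz.
Step 4 — Series Q: Q = ω₀L/R = 4907·0.000735/348 = 0.01036.

(a) f₀ = 781 Hz  (b) Q = 0.01036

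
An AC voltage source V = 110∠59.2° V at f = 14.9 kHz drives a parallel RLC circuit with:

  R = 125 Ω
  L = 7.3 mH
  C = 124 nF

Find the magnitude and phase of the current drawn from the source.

Step 1 — Angular frequency: ω = 2π·f = 2π·1.49e+04 = 9.362e+04 rad/s.
Step 2 — Component impedances:
  R: Z = R = 125 Ω
  L: Z = jωL = j·9.362e+04·0.0073 = 0 + j683.4 Ω
  C: Z = 1/(jωC) = -j/(ω·C) = 0 - j86.14 Ω
Step 3 — Parallel combination: 1/Z_total = 1/R + 1/L + 1/C; Z_total = 47.92 - j60.78 Ω = 77.4∠-51.7° Ω.
Step 4 — Source phasor: V = 110∠59.2° V = 56.32 + j94.49 V.
Step 5 — Ohm's law: I = V / Z_total = (56.32 + j94.49) / (47.92 - j60.78) = -0.508 + j1.327 A.
Step 6 — Convert to polar: |I| = 1.421 A, ∠I = 110.9°.

I = 1.421∠110.9° A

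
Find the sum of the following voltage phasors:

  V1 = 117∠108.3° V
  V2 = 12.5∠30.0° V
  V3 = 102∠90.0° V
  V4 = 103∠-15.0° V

Step 1 — Convert each phasor to rectangular form:
  V1 = 117·(cos(108.3°) + j·sin(108.3°)) = -36.74 + j111.1 V
  V2 = 12.5·(cos(30.0°) + j·sin(30.0°)) = 10.83 + j6.25 V
  V3 = 102·(cos(90.0°) + j·sin(90.0°)) = 0 + j102 V
  V4 = 103·(cos(-15.0°) + j·sin(-15.0°)) = 99.49 - j26.66 V
Step 2 — Sum components: V_total = 73.58 + j192.7 V.
Step 3 — Convert to polar: |V_total| = 206.2 V, ∠V_total = 69.1°.

V_total = 206.2∠69.1° V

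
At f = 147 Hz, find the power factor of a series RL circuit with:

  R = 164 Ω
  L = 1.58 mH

Step 1 — Angular frequency: ω = 2π·f = 2π·147 = 923.6 rad/s.
Step 2 — Component impedances:
  R: Z = R = 164 Ω
  L: Z = jωL = j·923.6·0.00158 = 0 + j1.459 Ω
Step 3 — Series combination: Z_total = R + L = 164 + j1.459 Ω = 164∠0.5° Ω.
Step 4 — Power factor: PF = cos(φ) = Re(Z)/|Z| = 164/164 = 1.
Step 5 — Type: Im(Z) = 1.459 ⇒ lagging (phase φ = 0.5°).

PF = 1 (lagging, φ = 0.5°)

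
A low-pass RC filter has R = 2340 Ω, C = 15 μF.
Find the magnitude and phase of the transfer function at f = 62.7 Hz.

Step 1 — Angular frequency: ω = 2π·62.7 = 394 rad/s.
Step 2 — Transfer function: H(jω) = 1/(1 + jωRC).
Step 3 — Denominator: 1 + jωRC = 1 + j·394·2340·1.5e-05 = 1 + j13.83.
Step 4 — H = 0.005203 - j0.07194.
Step 5 — Magnitude: |H| = 0.07213 (-22.8 dB); phase: φ = -85.9°.

|H| = 0.07213 (-22.8 dB), φ = -85.9°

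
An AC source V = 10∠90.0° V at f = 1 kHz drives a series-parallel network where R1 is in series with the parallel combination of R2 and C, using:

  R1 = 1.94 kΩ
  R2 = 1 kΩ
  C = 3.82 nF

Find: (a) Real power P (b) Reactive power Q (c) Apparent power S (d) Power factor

Step 1 — Angular frequency: ω = 2π·f = 2π·1000 = 6283 rad/s.
Step 2 — Component impedances:
  R1: Z = R = 1940 Ω
  R2: Z = R = 1000 Ω
  C: Z = 1/(jωC) = -j/(ω·C) = 0 - j4.166e+04 Ω
Step 3 — Parallel branch: R2 || C = 1/(1/R2 + 1/C) = 999.4 - j23.99 Ω.
Step 4 — Series with R1: Z_total = R1 + (R2 || C) = 2939 - j23.99 Ω = 2940∠-0.5° Ω.
Step 5 — Source phasor: V = 10∠90.0° V = 0 + j10 V.
Step 6 — Current: I = V / Z = -2.776e-05 + j0.003402 A = 0.003402∠90.5° A.
Step 7 — Complex power: S = V·I* = 0.03402 - j0.0002776 VA.
Step 8 — Real power: P = Re(S) = 0.03402 W.
Step 9 — Reactive power: Q = Im(S) = -0.0002776 VAR.
Step 10 — Apparent power: |S| = 0.03402 VA.
Step 11 — Power factor: PF = P/|S| = 1 (leading).

(a) P = 0.03402 W  (b) Q = -0.0002776 VAR  (c) S = 0.03402 VA  (d) PF = 1 (leading)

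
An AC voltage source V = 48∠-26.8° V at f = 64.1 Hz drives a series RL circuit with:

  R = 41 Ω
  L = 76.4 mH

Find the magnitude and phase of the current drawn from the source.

Step 1 — Angular frequency: ω = 2π·f = 2π·64.1 = 402.8 rad/s.
Step 2 — Component impedances:
  R: Z = R = 41 Ω
  L: Z = jωL = j·402.8·0.0764 = 0 + j30.77 Ω
Step 3 — Series combination: Z_total = R + L = 41 + j30.77 Ω = 51.26∠36.9° Ω.
Step 4 — Source phasor: V = 48∠-26.8° V = 42.84 - j21.64 V.
Step 5 — Ohm's law: I = V / Z_total = (42.84 - j21.64) / (41 + j30.77) = 0.4151 - j0.8394 A.
Step 6 — Convert to polar: |I| = 0.9364 A, ∠I = -63.7°.

I = 0.9364∠-63.7° A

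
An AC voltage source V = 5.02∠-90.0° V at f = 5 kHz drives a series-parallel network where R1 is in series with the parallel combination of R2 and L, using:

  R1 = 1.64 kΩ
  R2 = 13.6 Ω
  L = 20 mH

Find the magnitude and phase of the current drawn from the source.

Step 1 — Angular frequency: ω = 2π·f = 2π·5000 = 3.142e+04 rad/s.
Step 2 — Component impedances:
  R1: Z = R = 1640 Ω
  R2: Z = R = 13.6 Ω
  L: Z = jωL = j·3.142e+04·0.02 = 0 + j628.3 Ω
Step 3 — Parallel branch: R2 || L = 1/(1/R2 + 1/L) = 13.59 + j0.2942 Ω.
Step 4 — Series with R1: Z_total = R1 + (R2 || L) = 1654 + j0.2942 Ω = 1654∠0.0° Ω.
Step 5 — Source phasor: V = 5.02∠-90.0° V = 0 - j5.02 V.
Step 6 — Ohm's law: I = V / Z_total = (0 - j5.02) / (1654 + j0.2942) = -5.402e-07 - j0.003036 A.
Step 7 — Convert to polar: |I| = 0.003036 A, ∠I = -90.0°.

I = 0.003036∠-90.0° A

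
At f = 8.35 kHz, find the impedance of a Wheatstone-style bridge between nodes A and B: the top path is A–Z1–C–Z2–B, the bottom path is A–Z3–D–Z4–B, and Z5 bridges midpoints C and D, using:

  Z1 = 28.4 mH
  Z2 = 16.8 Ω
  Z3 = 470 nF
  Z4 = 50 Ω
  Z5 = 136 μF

Step 1 — Angular frequency: ω = 2π·f = 2π·8350 = 5.246e+04 rad/s.
Step 2 — Component impedances:
  Z1: Z = jωL = j·5.246e+04·0.0284 = 0 + j1490 Ω
  Z2: Z = R = 16.8 Ω
  Z3: Z = 1/(jωC) = -j/(ω·C) = 0 - j40.55 Ω
  Z4: Z = R = 50 Ω
  Z5: Z = 1/(jωC) = -j/(ω·C) = 0 - j0.1402 Ω
Step 3 — Bridge requires nodal analysis (the Z5 bridge couples midpoints C and D, so the two paths cannot be reduced to a simple series/parallel combination). Setting node B to ground and injecting 1 A at node A, the 3-node admittance system at A, C, D solves to V_A = Z_AB = 12.58 - j41.77 Ω = 43.63∠-73.2° Ω.

Z = 12.58 - j41.77 Ω = 43.63∠-73.2° Ω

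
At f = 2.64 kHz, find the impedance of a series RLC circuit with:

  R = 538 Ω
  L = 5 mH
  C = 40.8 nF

Step 1 — Angular frequency: ω = 2π·f = 2π·2640 = 1.659e+04 rad/s.
Step 2 — Component impedances:
  R: Z = R = 538 Ω
  L: Z = jωL = j·1.659e+04·0.005 = 0 + j82.94 Ω
  C: Z = 1/(jωC) = -j/(ω·C) = 0 - j1478 Ω
Step 3 — Series combination: Z_total = R + L + C = 538 - j1395 Ω = 1495∠-68.9° Ω.

Z = 538 - j1395 Ω = 1495∠-68.9° Ω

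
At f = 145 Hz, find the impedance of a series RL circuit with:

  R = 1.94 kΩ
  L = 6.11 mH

Step 1 — Angular frequency: ω = 2π·f = 2π·145 = 911.1 rad/s.
Step 2 — Component impedances:
  R: Z = R = 1940 Ω
  L: Z = jωL = j·911.1·0.00611 = 0 + j5.567 Ω
Step 3 — Series combination: Z_total = R + L = 1940 + j5.567 Ω = 1940∠0.2° Ω.

Z = 1940 + j5.567 Ω = 1940∠0.2° Ω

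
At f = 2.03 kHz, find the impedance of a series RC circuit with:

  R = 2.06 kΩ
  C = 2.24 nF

Step 1 — Angular frequency: ω = 2π·f = 2π·2030 = 1.275e+04 rad/s.
Step 2 — Component impedances:
  R: Z = R = 2060 Ω
  C: Z = 1/(jωC) = -j/(ω·C) = 0 - j3.5e+04 Ω
Step 3 — Series combination: Z_total = R + C = 2060 - j3.5e+04 Ω = 3.506e+04∠-86.6° Ω.

Z = 2060 - j3.5e+04 Ω = 3.506e+04∠-86.6° Ω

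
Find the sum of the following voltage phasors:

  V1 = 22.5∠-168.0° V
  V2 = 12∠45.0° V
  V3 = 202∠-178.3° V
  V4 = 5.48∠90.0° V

Step 1 — Convert each phasor to rectangular form:
  V1 = 22.5·(cos(-168.0°) + j·sin(-168.0°)) = -22.01 - j4.678 V
  V2 = 12·(cos(45.0°) + j·sin(45.0°)) = 8.485 + j8.485 V
  V3 = 202·(cos(-178.3°) + j·sin(-178.3°)) = -201.9 - j5.993 V
  V4 = 5.48·(cos(90.0°) + j·sin(90.0°)) = 0 + j5.48 V
Step 2 — Sum components: V_total = -215.4 + j3.295 V.
Step 3 — Convert to polar: |V_total| = 215.5 V, ∠V_total = 179.1°.

V_total = 215.5∠179.1° V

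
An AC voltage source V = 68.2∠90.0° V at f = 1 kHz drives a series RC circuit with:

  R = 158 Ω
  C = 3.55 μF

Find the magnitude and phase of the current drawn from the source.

Step 1 — Angular frequency: ω = 2π·f = 2π·1000 = 6283 rad/s.
Step 2 — Component impedances:
  R: Z = R = 158 Ω
  C: Z = 1/(jωC) = -j/(ω·C) = 0 - j44.83 Ω
Step 3 — Series combination: Z_total = R + C = 158 - j44.83 Ω = 164.2∠-15.8° Ω.
Step 4 — Source phasor: V = 68.2∠90.0° V = 0 + j68.2 V.
Step 5 — Ohm's law: I = V / Z_total = (0 + j68.2) / (158 - j44.83) = -0.1134 + j0.3995 A.
Step 6 — Convert to polar: |I| = 0.4153 A, ∠I = 105.8°.

I = 0.4153∠105.8° A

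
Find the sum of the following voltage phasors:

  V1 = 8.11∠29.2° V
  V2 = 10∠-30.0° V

Step 1 — Convert each phasor to rectangular form:
  V1 = 8.11·(cos(29.2°) + j·sin(29.2°)) = 7.079 + j3.957 V
  V2 = 10·(cos(-30.0°) + j·sin(-30.0°)) = 8.66 - j5 V
Step 2 — Sum components: V_total = 15.74 - j1.043 V.
Step 3 — Convert to polar: |V_total| = 15.77 V, ∠V_total = -3.8°.

V_total = 15.77∠-3.8° V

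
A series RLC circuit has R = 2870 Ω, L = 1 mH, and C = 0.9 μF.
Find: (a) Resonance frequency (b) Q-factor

Step 1 — Resonance condition Im(Z)=0 gives ω₀ = 1/√(LC).
Step 2 — ω₀ = 1/√(0.001·9e-07) = 3.333e+04 rad/s.
Step 3 — f₀ = ω₀/(2π) = 5305 Hz.
Step 4 — Series Q: Q = ω₀L/R = 3.333e+04·0.001/2870 = 0.01161.

(a) f₀ = 5305 Hz  (b) Q = 0.01161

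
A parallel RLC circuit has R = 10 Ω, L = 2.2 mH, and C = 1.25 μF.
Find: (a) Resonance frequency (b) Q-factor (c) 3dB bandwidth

Step 1 — Resonance: ω₀ = 1/√(LC) = 1/√(0.0022·1.25e-06) = 1.907e+04 rad/s.
Step 2 — f₀ = ω₀/(2π) = 3035 Hz.
Step 3 — Parallel Q: Q = R/(ω₀L) = 10/(1.907e+04·0.0022) = 0.2384.
Step 4 — Bandwidth: Δω = ω₀/Q = 8e+04 rad/s; BW = Δω/(2π) = 1.273e+04 Hz.

(a) f₀ = 3035 Hz  (b) Q = 0.2384  (c) BW = 1.273e+04 Hz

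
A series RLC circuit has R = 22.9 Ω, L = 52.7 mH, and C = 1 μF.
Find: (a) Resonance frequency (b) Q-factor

Step 1 — Resonance condition Im(Z)=0 gives ω₀ = 1/√(LC).
Step 2 — ω₀ = 1/√(0.0527·1e-06) = 4356 rad/s.
Step 3 — f₀ = ω₀/(2π) = 693.3 Hz.
Step 4 — Series Q: Q = ω₀L/R = 4356·0.0527/22.9 = 10.02.

(a) f₀ = 693.3 Hz  (b) Q = 10.02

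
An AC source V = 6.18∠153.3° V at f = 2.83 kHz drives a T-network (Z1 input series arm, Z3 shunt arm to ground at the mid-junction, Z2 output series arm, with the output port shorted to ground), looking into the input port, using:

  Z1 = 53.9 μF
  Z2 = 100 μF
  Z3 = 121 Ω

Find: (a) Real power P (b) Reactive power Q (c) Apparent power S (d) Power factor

Step 1 — Angular frequency: ω = 2π·f = 2π·2830 = 1.778e+04 rad/s.
Step 2 — Component impedances:
  Z1: Z = 1/(jωC) = -j/(ω·C) = 0 - j1.043 Ω
  Z2: Z = 1/(jωC) = -j/(ω·C) = 0 - j0.5624 Ω
  Z3: Z = R = 121 Ω
Step 3 — With the output port shorted to ground, the output series arm Z2 runs from the junction to ground; the shunt arm Z3 also runs from the junction to ground. They appear in parallel: Z3 || Z2 = 0.002614 - j0.5624 Ω.
Step 4 — Series with input arm Z1: Z_in = Z1 + (Z3 || Z2) = 0.002614 - j1.606 Ω = 1.606∠-89.9° Ω.
Step 5 — Source phasor: V = 6.18∠153.3° V = -5.521 + j2.777 V.
Step 6 — Current: I = V / Z = -1.735 - j3.435 A = 3.849∠-116.8° A.
Step 7 — Complex power: S = V·I* = 0.03872 - j23.78 VA.
Step 8 — Real power: P = Re(S) = 0.03872 W.
Step 9 — Reactive power: Q = Im(S) = -23.78 VAR.
Step 10 — Apparent power: |S| = 23.78 VA.
Step 11 — Power factor: PF = P/|S| = 0.001628 (leading).

(a) P = 0.03872 W  (b) Q = -23.78 VAR  (c) S = 23.78 VA  (d) PF = 0.001628 (leading)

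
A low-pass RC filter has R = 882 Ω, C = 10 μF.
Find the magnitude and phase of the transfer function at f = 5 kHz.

Step 1 — Angular frequency: ω = 2π·5000 = 3.142e+04 rad/s.
Step 2 — Transfer function: H(jω) = 1/(1 + jωRC).
Step 3 — Denominator: 1 + jωRC = 1 + j·3.142e+04·882·1e-05 = 1 + j277.1.
Step 4 — H = 1.302e-05 - j0.003609.
Step 5 — Magnitude: |H| = 0.003609 (-48.9 dB); phase: φ = -89.8°.

|H| = 0.003609 (-48.9 dB), φ = -89.8°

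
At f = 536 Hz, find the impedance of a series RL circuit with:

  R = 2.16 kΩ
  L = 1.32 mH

Step 1 — Angular frequency: ω = 2π·f = 2π·536 = 3368 rad/s.
Step 2 — Component impedances:
  R: Z = R = 2160 Ω
  L: Z = jωL = j·3368·0.00132 = 0 + j4.445 Ω
Step 3 — Series combination: Z_total = R + L = 2160 + j4.445 Ω = 2160∠0.1° Ω.

Z = 2160 + j4.445 Ω = 2160∠0.1° Ω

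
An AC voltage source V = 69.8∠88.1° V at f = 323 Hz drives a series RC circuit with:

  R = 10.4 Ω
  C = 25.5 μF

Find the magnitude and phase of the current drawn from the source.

Step 1 — Angular frequency: ω = 2π·f = 2π·323 = 2029 rad/s.
Step 2 — Component impedances:
  R: Z = R = 10.4 Ω
  C: Z = 1/(jωC) = -j/(ω·C) = 0 - j19.32 Ω
Step 3 — Series combination: Z_total = R + C = 10.4 - j19.32 Ω = 21.94∠-61.7° Ω.
Step 4 — Source phasor: V = 69.8∠88.1° V = 2.314 + j69.76 V.
Step 5 — Ohm's law: I = V / Z_total = (2.314 + j69.76) / (10.4 - j19.32) = -2.749 + j1.6 A.
Step 6 — Convert to polar: |I| = 3.181 A, ∠I = 149.8°.

I = 3.181∠149.8° A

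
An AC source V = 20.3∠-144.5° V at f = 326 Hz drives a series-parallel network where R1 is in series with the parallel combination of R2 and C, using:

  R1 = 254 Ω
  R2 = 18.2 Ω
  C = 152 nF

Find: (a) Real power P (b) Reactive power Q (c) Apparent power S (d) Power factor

Step 1 — Angular frequency: ω = 2π·f = 2π·326 = 2048 rad/s.
Step 2 — Component impedances:
  R1: Z = R = 254 Ω
  R2: Z = R = 18.2 Ω
  C: Z = 1/(jωC) = -j/(ω·C) = 0 - j3212 Ω
Step 3 — Parallel branch: R2 || C = 1/(1/R2 + 1/C) = 18.2 - j0.1031 Ω.
Step 4 — Series with R1: Z_total = R1 + (R2 || C) = 272.2 - j0.1031 Ω = 272.2∠-0.0° Ω.
Step 5 — Source phasor: V = 20.3∠-144.5° V = -16.53 - j11.79 V.
Step 6 — Current: I = V / Z = -0.0607 - j0.04333 A = 0.07458∠-144.5° A.
Step 7 — Complex power: S = V·I* = 1.514 - j0.0005736 VA.
Step 8 — Real power: P = Re(S) = 1.514 W.
Step 9 — Reactive power: Q = Im(S) = -0.0005736 VAR.
Step 10 — Apparent power: |S| = 1.514 VA.
Step 11 — Power factor: PF = P/|S| = 1 (leading).

(a) P = 1.514 W  (b) Q = -0.0005736 VAR  (c) S = 1.514 VA  (d) PF = 1 (leading)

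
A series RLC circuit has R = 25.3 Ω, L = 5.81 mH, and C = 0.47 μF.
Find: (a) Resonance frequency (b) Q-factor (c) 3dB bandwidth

Step 1 — Resonance condition Im(Z)=0 gives ω₀ = 1/√(LC).
Step 2 — ω₀ = 1/√(0.00581·4.7e-07) = 1.914e+04 rad/s.
Step 3 — f₀ = ω₀/(2π) = 3046 Hz.
Step 4 — Series Q: Q = ω₀L/R = 1.914e+04·0.00581/25.3 = 4.395.
Step 5 — 3dB bandwidth: Δω = ω₀/Q = 4355 rad/s; BW = Δω/(2π) = 693 Hz.

(a) f₀ = 3046 Hz  (b) Q = 4.395  (c) BW = 693 Hz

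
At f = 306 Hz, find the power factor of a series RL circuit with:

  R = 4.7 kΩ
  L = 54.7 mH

Step 1 — Angular frequency: ω = 2π·f = 2π·306 = 1923 rad/s.
Step 2 — Component impedances:
  R: Z = R = 4700 Ω
  L: Z = jωL = j·1923·0.0547 = 0 + j105.2 Ω
Step 3 — Series combination: Z_total = R + L = 4700 + j105.2 Ω = 4701∠1.3° Ω.
Step 4 — Power factor: PF = cos(φ) = Re(Z)/|Z| = 4700/4701.2 = 0.9997.
Step 5 — Type: Im(Z) = 105.2 ⇒ lagging (phase φ = 1.3°).

PF = 0.9997 (lagging, φ = 1.3°)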